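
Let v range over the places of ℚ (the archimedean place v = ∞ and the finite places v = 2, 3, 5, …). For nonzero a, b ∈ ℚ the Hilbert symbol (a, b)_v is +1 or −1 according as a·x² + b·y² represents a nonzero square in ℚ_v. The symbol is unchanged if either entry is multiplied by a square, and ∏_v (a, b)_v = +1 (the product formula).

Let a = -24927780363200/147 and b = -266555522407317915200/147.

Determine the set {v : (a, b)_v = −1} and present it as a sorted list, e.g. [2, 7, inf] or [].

[3, 11, 31, 37, 47, inf]

Mod squares: a ≡ -21158709, b ≡ -4371. Check v ∈ {∞, 2, 3, 5, 7, 11, 13, 31, 37, 43, 47}.
v=∞: -21158709 < 0 and -4371 < 0  ⇒  (a,b)_∞ = -1.
v=2: v_2(a)=6, v_2(b)=6; units ≡ 3, 5 (mod 8); ε·ε+αω+βω = 1·0+6·1+6·1 ≡ 0  ⇒  (a,b)_2 = +1.
v=3: a=3^-1·(≡1), b=3^-1·(≡1) mod 3; (1|3)=+1, (1|3)=+1; (−1)^{-1·-1·1}·(+1)^-1·(+1)^-1 = -1.
v=11: a=11^1·(≡7), b=11^2·(≡8) mod 11; (7|11)=-1, (8|11)=-1; (−1)^{1·2·5}·(-1)^2·(-1)^1 = -1.
v=31: a=31^1·(≡14), b=31^1·(≡28) mod 31; (14|31)=+1, (28|31)=+1; (−1)^{1·1·15}·(+1)^1·(+1)^1 = -1.
v=7: a=7^-2·(≡2), b=7^-2·(≡4) mod 7; (2|7)=+1, (4|7)=+1; (−1)^{-2·-2·3}·(+1)^-2·(+1)^-2 = +1.
v=5: a=5^2·(≡1), b=5^2·(≡1) mod 5; (1|5)=+1, (1|5)=+1; (−1)^{2·2·2}·(+1)^2·(+1)^2 = +1.
v=13: a=13^1·(≡7), b=13^2·(≡12) mod 13; (7|13)=-1, (12|13)=+1; (−1)^{1·2·6}·(-1)^2·(+1)^1 = +1.
v=47: a=47^2·(≡35), b=47^3·(≡27) mod 47; (35|47)=-1, (27|47)=+1; (−1)^{2·3·23}·(-1)^3·(+1)^2 = -1.
v=37: a=37^1·(≡14), b=37^2·(≡18) mod 37; (14|37)=-1, (18|37)=-1; (−1)^{1·2·18}·(-1)^2·(-1)^1 = -1.
v=43: a=43^1·(≡20), b=43^2·(≡31) mod 43; (20|43)=-1, (31|43)=+1; (−1)^{1·2·21}·(-1)^2·(+1)^1 = +1.
Ram(-21158709, -4371) = {3, 11, 31, 37, 47, ∞}; no ℚ_3-point on the conic.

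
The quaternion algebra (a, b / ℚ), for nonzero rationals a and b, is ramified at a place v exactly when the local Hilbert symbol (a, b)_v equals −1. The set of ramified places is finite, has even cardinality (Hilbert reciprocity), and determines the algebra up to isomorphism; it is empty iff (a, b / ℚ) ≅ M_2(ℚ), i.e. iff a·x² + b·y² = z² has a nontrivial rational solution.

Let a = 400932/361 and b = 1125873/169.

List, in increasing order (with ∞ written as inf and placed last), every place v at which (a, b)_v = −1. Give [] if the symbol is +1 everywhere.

Mod squares: a ≡ 11137, b ≡ 2553. Check v ∈ {∞, 2, 3, 7, 13, 19, 23, 37, 43}.
v=2: v_2(a)=2, v_2(b)=0; units ≡ 1, 1 (mod 8); ε·ε+αω+βω = 0·0+2·0+0·0 ≡ 0  ⇒  (a,b)_2 = +1.
v=19: a=19^-2·(≡13), b=19^0·(≡5) mod 19; (13|19)=-1, (5|19)=+1; (−1)^{-2·0·9}·(-1)^0·(+1)^-2 = +1.
v=3: a=3^2·(≡1), b=3^3·(≡2) mod 3; (1|3)=+1, (2|3)=-1; (−1)^{2·3·1}·(+1)^3·(-1)^2 = +1.
v=43: a=43^1·(≡35), b=43^0·(≡13) mod 43; (35|43)=+1, (13|43)=+1; (−1)^{1·0·21}·(+1)^0·(+1)^1 = +1.
v=∞: 11137 > 0 and 2553 > 0  ⇒  (a,b)_∞ = +1.
v=37: a=37^1·(≡17), b=37^1·(≡6) mod 37; (17|37)=-1, (6|37)=-1; (−1)^{1·1·18}·(-1)^1·(-1)^1 = +1.
v=13: a=13^0·(≡9), b=13^-2·(≡8) mod 13; (9|13)=+1, (8|13)=-1; (−1)^{0·-2·6}·(+1)^-2·(-1)^0 = +1.
v=23: a=23^0·(≡17), b=23^1·(≡21) mod 23; (17|23)=-1, (21|23)=-1; (−1)^{0·1·11}·(-1)^1·(-1)^0 = -1.
v=7: a=7^1·(≡4), b=7^2·(≡3) mod 7; (4|7)=+1, (3|7)=-1; (−1)^{1·2·3}·(+1)^2·(-1)^1 = -1.
|Ram(11137, 2553)| = 2, even; anisotropic at {7, 23}.

[7, 23]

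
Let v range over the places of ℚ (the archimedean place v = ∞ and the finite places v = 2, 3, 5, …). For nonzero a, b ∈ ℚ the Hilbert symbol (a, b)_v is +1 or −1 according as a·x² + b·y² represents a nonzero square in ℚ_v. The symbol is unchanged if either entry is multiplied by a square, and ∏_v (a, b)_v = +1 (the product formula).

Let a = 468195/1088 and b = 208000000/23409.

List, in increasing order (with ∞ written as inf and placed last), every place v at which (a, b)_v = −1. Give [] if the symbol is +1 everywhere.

Mod squares: a ≡ 3315, b ≡ 13. Check v ∈ {∞, 2, 3, 5, 7, 13, 17}.
v=13: a=13^1·(≡2), b=13^1·(≡9) mod 13; (2|13)=-1, (9|13)=+1; (−1)^{1·1·6}·(-1)^1·(+1)^1 = -1.
v=5: a=5^1·(≡3), b=5^6·(≡3) mod 5; (3|5)=-1, (3|5)=-1; (−1)^{1·6·2}·(-1)^6·(-1)^1 = -1.
v=17: a=17^-1·(≡9), b=17^-2·(≡8) mod 17; (9|17)=+1, (8|17)=+1; (−1)^{-1·-2·8}·(+1)^-2·(+1)^-1 = +1.
v=∞: 3315 > 0 and 13 > 0  ⇒  (a,b)_∞ = +1.
v=2: v_2(a)=-6, v_2(b)=10; units ≡ 3, 5 (mod 8); ε·ε+αω+βω = 1·0+-6·1+10·1 ≡ 0  ⇒  (a,b)_2 = +1.
v=3: a=3^1·(≡1), b=3^-4·(≡1) mod 3; (1|3)=+1, (1|3)=+1; (−1)^{1·-4·1}·(+1)^-4·(+1)^1 = +1.
v=7: a=7^4·(≡2), b=7^0·(≡5) mod 7; (2|7)=+1, (5|7)=-1; (−1)^{4·0·3}·(+1)^0·(-1)^4 = +1.
Ram(3315, 13) = {5, 13}; no ℚ_5-point on the conic.

[5, 13]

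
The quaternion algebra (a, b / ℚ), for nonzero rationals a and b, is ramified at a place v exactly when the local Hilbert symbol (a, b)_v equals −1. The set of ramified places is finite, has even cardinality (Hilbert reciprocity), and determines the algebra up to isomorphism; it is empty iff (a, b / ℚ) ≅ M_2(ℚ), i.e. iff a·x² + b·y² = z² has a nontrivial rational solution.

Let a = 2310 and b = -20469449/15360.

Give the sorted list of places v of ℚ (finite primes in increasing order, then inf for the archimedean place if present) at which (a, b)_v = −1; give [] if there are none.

[3, 7]

(a, b) ≡ (2310, -15015) mod (ℚ^×)²; places V = {2, 3, 5, 7, 11, 13, ∞}.
(a,b)_13: α=0, u≡9; β=3, v≡8 (mod 13); (9|13)=+1, (8|13)=-1; sign (−1)^0·+1^3·-1^0 = +1.
(a,b)_7: α=1, u≡1; β=1, v≡4 (mod 7); (1|7)=+1, (4|7)=+1; sign (−1)^1·+1^1·+1^1 = -1.
(a,b)_∞: sgn(2310)=+, sgn(-15015)=−, so +1.
(a,b)_3: α=1, u≡2; β=-1, v≡2 (mod 3); (2|3)=-1, (2|3)=-1; sign (−1)^1·-1^-1·-1^1 = -1.
(a,b)_2: α=1, β=-10; u≡3, v≡1 (mod 8); ε(u)ε(v)=1·0, αω(v)=1·0, βω(u)=-10·1; sum ≡ 0  ⇒  +1.
(a,b)_5: α=1, u≡2; β=-1, v≡3 (mod 5); (2|5)=-1, (3|5)=-1; sign (−1)^0·-1^-1·-1^1 = +1.
(a,b)_11: α=1, u≡1; β=3, v≡8 (mod 11); (1|11)=+1, (8|11)=-1; sign (−1)^1·+1^3·-1^1 = +1.
(2310, -15015 / ℚ) ramifies at {3, 7}: a division algebra.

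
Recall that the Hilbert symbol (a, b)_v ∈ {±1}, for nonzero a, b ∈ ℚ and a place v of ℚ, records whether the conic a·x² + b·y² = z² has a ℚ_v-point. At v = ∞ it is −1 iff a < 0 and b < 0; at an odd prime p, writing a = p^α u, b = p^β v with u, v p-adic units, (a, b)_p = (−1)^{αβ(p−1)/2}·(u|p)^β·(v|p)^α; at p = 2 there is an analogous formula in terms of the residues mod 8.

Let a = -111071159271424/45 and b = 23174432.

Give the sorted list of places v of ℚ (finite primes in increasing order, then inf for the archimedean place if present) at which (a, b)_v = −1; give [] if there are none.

(a, b) ≡ (-46805, 2) mod (ℚ^×)²; places V = {2, 3, 5, 11, 23, 37, ∞}.
(a,b)_23: α=3, u≡18; β=2, v≡16 (mod 23); (18|23)=+1, (16|23)=+1; sign (−1)^0·+1^2·+1^3 = +1.
(a,b)_2: α=14, β=5; u≡3, v≡1 (mod 8); ε(u)ε(v)=1·0, αω(v)=14·0, βω(u)=5·1; sum ≡ 1  ⇒  -1.
(a,b)_37: α=3, u≡7; β=2, v≡19 (mod 37); (7|37)=+1, (19|37)=-1; sign (−1)^0·+1^2·-1^3 = -1.
(a,b)_3: α=-2, u≡1; β=0, v≡2 (mod 3); (1|3)=+1, (2|3)=-1; sign (−1)^0·+1^0·-1^-2 = +1.
(a,b)_5: α=-1, u≡4; β=0, v≡2 (mod 5); (4|5)=+1, (2|5)=-1; sign (−1)^0·+1^0·-1^-1 = -1.
(a,b)_11: α=1, u≡10; β=0, v≡6 (mod 11); (10|11)=-1, (6|11)=-1; sign (−1)^0·-1^0·-1^1 = -1.
(a,b)_∞: sgn(-46805)=−, sgn(2)=+, so +1.
|Ram(-46805, 2)| = 4, even; anisotropic at {2, 5, 11, 37}.

[2, 5, 11, 37]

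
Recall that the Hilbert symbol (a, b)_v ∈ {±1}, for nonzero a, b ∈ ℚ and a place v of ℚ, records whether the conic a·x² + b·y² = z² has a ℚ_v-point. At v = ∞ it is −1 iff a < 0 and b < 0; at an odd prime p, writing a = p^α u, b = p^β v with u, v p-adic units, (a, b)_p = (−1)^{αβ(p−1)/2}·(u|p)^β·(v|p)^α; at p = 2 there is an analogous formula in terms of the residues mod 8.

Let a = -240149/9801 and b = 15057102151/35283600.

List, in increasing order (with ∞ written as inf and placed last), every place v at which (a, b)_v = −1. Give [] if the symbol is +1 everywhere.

(a, b) ≡ (-29, 10759) mod (ℚ^×)²; places V = {2, 3, 5, 7, 11, 13, 29, 53, ∞}.
(a,b)_13: α=2, u≡4; β=4, v≡2 (mod 13); (4|13)=+1, (2|13)=-1; sign (−1)^0·+1^4·-1^2 = +1.
(a,b)_53: α=0, u≡28; β=1, v≡13 (mod 53); (28|53)=+1, (13|53)=+1; sign (−1)^0·+1^1·+1^0 = +1.
(a,b)_5: α=0, u≡1; β=-2, v≡4 (mod 5); (1|5)=+1, (4|5)=+1; sign (−1)^0·+1^-2·+1^0 = +1.
(a,b)_∞: sgn(-29)=−, sgn(10759)=+, so +1.
(a,b)_29: α=1, u≡16; β=1, v≡25 (mod 29); (16|29)=+1, (25|29)=+1; sign (−1)^0·+1^1·+1^1 = +1.
(a,b)_2: α=0, β=-4; u≡3, v≡7 (mod 8); ε(u)ε(v)=1·1, αω(v)=0·0, βω(u)=-4·1; sum ≡ 1  ⇒  -1.
(a,b)_3: α=-4, u≡1; β=-6, v≡1 (mod 3); (1|3)=+1, (1|3)=+1; sign (−1)^0·+1^-6·+1^-4 = +1.
(a,b)_7: α=2, u≡6; β=3, v≡2 (mod 7); (6|7)=-1, (2|7)=+1; sign (−1)^0·-1^3·+1^2 = -1.
(a,b)_11: α=-2, u≡9; β=-2, v≡3 (mod 11); (9|11)=+1, (3|11)=+1; sign (−1)^0·+1^-2·+1^-2 = +1.
(-29, 10759 / ℚ) ramifies at {2, 7}: a division algebra.

[2, 7]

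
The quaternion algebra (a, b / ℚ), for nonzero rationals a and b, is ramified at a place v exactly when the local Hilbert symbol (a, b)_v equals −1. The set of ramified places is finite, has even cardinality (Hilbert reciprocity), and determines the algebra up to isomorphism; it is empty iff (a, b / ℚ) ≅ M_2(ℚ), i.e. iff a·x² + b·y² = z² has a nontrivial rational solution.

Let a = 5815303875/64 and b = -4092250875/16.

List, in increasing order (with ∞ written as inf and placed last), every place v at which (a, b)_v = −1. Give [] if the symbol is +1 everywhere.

[3, 5, 19, 37]

(a, b) ≡ (7955, -453435) mod (ℚ^×)²; places V = {2, 3, 5, 19, 37, 43, ∞}.
(a,b)_2: α=-6, β=-4; u≡3, v≡5 (mod 8); ε(u)ε(v)=1·0, αω(v)=-6·1, βω(u)=-4·1; sum ≡ 0  ⇒  +1.
(a,b)_19: α=2, u≡15; β=3, v≡2 (mod 19); (15|19)=-1, (2|19)=-1; sign (−1)^0·-1^3·-1^2 = -1.
(a,b)_5: α=3, u≡4; β=3, v≡3 (mod 5); (4|5)=+1, (3|5)=-1; sign (−1)^0·+1^3·-1^3 = -1.
(a,b)_37: α=1, u≡26; β=1, v≡20 (mod 37); (26|37)=+1, (20|37)=-1; sign (−1)^0·+1^1·-1^1 = -1.
(a,b)_∞: sgn(7955)=+, sgn(-453435)=−, so +1.
(a,b)_3: α=4, u≡2; β=1, v≡1 (mod 3); (2|3)=-1, (1|3)=+1; sign (−1)^0·-1^1·+1^4 = -1.
(a,b)_43: α=1, u≡38; β=1, v≡30 (mod 43); (38|43)=+1, (30|43)=-1; sign (−1)^1·+1^1·-1^1 = +1.
(7955, -453435 / ℚ) ramifies at {3, 5, 19, 37}: a division algebra.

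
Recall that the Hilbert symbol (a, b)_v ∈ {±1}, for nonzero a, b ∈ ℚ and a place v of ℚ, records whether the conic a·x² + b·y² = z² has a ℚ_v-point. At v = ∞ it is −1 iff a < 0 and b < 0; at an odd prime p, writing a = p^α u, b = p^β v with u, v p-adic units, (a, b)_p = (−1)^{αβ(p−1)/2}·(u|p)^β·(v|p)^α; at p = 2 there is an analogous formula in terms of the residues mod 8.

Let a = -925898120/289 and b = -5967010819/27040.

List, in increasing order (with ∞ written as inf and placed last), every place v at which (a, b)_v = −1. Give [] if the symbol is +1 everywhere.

Mod squares: a ≡ -8930, b ≡ -205390. Check v ∈ {∞, 2, 5, 7, 11, 13, 17, 19, 23, 47}.
v=23: a=23^2·(≡21), b=23^1·(≡19) mod 23; (21|23)=-1, (19|23)=-1; (−1)^{2·1·11}·(-1)^1·(-1)^2 = -1.
v=19: a=19^1·(≡6), b=19^1·(≡1) mod 19; (6|19)=+1, (1|19)=+1; (−1)^{1·1·9}·(+1)^1·(+1)^1 = -1.
v=47: a=47^1·(≡33), b=47^1·(≡12) mod 47; (33|47)=-1, (12|47)=+1; (−1)^{1·1·23}·(-1)^1·(+1)^1 = +1.
v=11: a=11^0·(≡6), b=11^2·(≡8) mod 11; (6|11)=-1, (8|11)=-1; (−1)^{0·2·5}·(-1)^2·(-1)^0 = +1.
v=5: a=5^1·(≡4), b=5^-1·(≡2) mod 5; (4|5)=+1, (2|5)=-1; (−1)^{1·-1·2}·(+1)^-1·(-1)^1 = -1.
v=∞: -8930 < 0 and -205390 < 0  ⇒  (a,b)_∞ = -1.
v=7: a=7^2·(≡2), b=7^4·(≡2) mod 7; (2|7)=+1, (2|7)=+1; (−1)^{2·4·3}·(+1)^4·(+1)^2 = +1.
v=17: a=17^-2·(≡12), b=17^0·(≡1) mod 17; (12|17)=-1, (1|17)=+1; (−1)^{-2·0·8}·(-1)^0·(+1)^-2 = +1.
v=2: v_2(a)=3, v_2(b)=-5; units ≡ 7, 1 (mod 8); ε·ε+αω+βω = 1·0+3·0+-5·0 ≡ 0  ⇒  (a,b)_2 = +1.
v=13: a=13^0·(≡3), b=13^-2·(≡9) mod 13; (3|13)=+1, (9|13)=+1; (−1)^{0·-2·6}·(+1)^-2·(+1)^0 = +1.
(-8930, -205390 / ℚ) ramifies at {5, 19, 23, ∞}: a division algebra.

[5, 19, 23, inf]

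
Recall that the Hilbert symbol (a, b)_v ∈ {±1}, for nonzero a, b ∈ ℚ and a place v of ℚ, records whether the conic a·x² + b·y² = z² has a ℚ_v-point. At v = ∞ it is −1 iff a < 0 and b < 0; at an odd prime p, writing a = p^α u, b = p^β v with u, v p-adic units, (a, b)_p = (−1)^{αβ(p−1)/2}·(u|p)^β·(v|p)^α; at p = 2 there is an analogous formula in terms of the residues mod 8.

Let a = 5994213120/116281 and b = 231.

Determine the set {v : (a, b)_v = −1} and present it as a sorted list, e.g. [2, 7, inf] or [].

Mod squares: a ≡ 53095, b ≡ 231. Check v ∈ {∞, 2, 3, 5, 7, 11, 31, 37, 41}.
v=11: a=11^-2·(≡4), b=11^1·(≡10) mod 11; (4|11)=+1, (10|11)=-1; (−1)^{-2·1·5}·(+1)^1·(-1)^-2 = +1.
v=3: a=3^2·(≡1), b=3^1·(≡2) mod 3; (1|3)=+1, (2|3)=-1; (−1)^{2·1·1}·(+1)^1·(-1)^2 = +1.
v=2: v_2(a)=8, v_2(b)=0; units ≡ 7, 7 (mod 8); ε·ε+αω+βω = 1·1+8·0+0·0 ≡ 1  ⇒  (a,b)_2 = -1.
v=37: a=37^1·(≡22), b=37^0·(≡9) mod 37; (22|37)=-1, (9|37)=+1; (−1)^{1·0·18}·(-1)^0·(+1)^1 = +1.
v=5: a=5^1·(≡4), b=5^0·(≡1) mod 5; (4|5)=+1, (1|5)=+1; (−1)^{1·0·2}·(+1)^0·(+1)^1 = +1.
v=7: a=7^3·(≡1), b=7^1·(≡5) mod 7; (1|7)=+1, (5|7)=-1; (−1)^{3·1·3}·(+1)^1·(-1)^3 = +1.
v=41: a=41^1·(≡12), b=41^0·(≡26) mod 41; (12|41)=-1, (26|41)=-1; (−1)^{1·0·20}·(-1)^0·(-1)^1 = -1.
v=31: a=31^-2·(≡15), b=31^0·(≡14) mod 31; (15|31)=-1, (14|31)=+1; (−1)^{-2·0·15}·(-1)^0·(+1)^-2 = +1.
v=∞: 53095 > 0 and 231 > 0  ⇒  (a,b)_∞ = +1.
(53095, 231 / ℚ) ramifies at {2, 41}: a division algebra.

[2, 41]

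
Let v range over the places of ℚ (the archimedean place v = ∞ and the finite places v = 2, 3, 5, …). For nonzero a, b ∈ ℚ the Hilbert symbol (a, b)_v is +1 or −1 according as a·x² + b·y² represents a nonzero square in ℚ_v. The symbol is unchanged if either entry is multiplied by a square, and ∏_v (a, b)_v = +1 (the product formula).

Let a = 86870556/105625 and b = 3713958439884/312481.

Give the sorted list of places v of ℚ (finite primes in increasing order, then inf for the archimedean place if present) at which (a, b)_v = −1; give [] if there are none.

(a, b) ≡ (31, 10526019) mod (ℚ^×)²; places V = {2, 3, 5, 7, 11, 13, 19, 23, 31, 37, 43, ∞}.
(a,b)_2: α=2, β=2; u≡7, v≡3 (mod 8); ε(u)ε(v)=1·1, αω(v)=2·1, βω(u)=2·0; sum ≡ 1  ⇒  -1.
(a,b)_31: α=3, u≡8; β=1, v≡26 (mod 31); (8|31)=+1, (26|31)=-1; sign (−1)^1·+1^1·-1^3 = +1.
(a,b)_43: α=0, u≡24; β=-2, v≡1 (mod 43); (24|43)=+1, (1|43)=+1; sign (−1)^0·+1^-2·+1^0 = +1.
(a,b)_13: α=-2, u≡6; β=-2, v≡10 (mod 13); (6|13)=-1, (10|13)=+1; sign (−1)^0·-1^-2·+1^-2 = +1.
(a,b)_19: α=0, u≡12; β=1, v≡10 (mod 19); (12|19)=-1, (10|19)=-1; sign (−1)^0·-1^1·-1^0 = -1.
(a,b)_37: α=0, u≡19; β=1, v≡17 (mod 37); (19|37)=-1, (17|37)=-1; sign (−1)^0·-1^1·-1^0 = -1.
(a,b)_11: α=0, u≡1; β=2, v≡5 (mod 11); (1|11)=+1, (5|11)=+1; sign (−1)^0·+1^2·+1^0 = +1.
(a,b)_∞: sgn(31)=+, sgn(10526019)=+, so +1.
(a,b)_5: α=-4, u≡4; β=0, v≡4 (mod 5); (4|5)=+1, (4|5)=+1; sign (−1)^0·+1^0·+1^-4 = +1.
(a,b)_23: α=0, u≡12; β=1, v≡10 (mod 23); (12|23)=+1, (10|23)=-1; sign (−1)^0·+1^1·-1^0 = +1.
(a,b)_7: α=0, u≡5; β=1, v≡5 (mod 7); (5|7)=-1, (5|7)=-1; sign (−1)^0·-1^1·-1^0 = -1.
(a,b)_3: α=6, u≡1; β=7, v≡2 (mod 3); (1|3)=+1, (2|3)=-1; sign (−1)^0·+1^7·-1^6 = +1.
Ram(31, 10526019) = {2, 7, 19, 37}; no ℚ_2-point on the conic.

[2, 7, 19, 37]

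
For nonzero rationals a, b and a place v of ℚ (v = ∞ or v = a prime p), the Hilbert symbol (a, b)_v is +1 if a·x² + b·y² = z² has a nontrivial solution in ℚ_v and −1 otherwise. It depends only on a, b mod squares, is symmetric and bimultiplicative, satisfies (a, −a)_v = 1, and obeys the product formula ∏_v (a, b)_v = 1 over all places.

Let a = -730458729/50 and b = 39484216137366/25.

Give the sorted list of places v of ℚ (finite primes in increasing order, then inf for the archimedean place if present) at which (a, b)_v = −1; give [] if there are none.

(a, b) ≡ (-2, 6006) mod (ℚ^×)²; places V = {2, 3, 5, 7, 11, 13, ∞}.
(a,b)_∞: sgn(-2)=−, sgn(6006)=+, so +1.
(a,b)_7: α=2, u≡5; β=3, v≡4 (mod 7); (5|7)=-1, (4|7)=+1; sign (−1)^0·-1^3·+1^2 = -1.
(a,b)_5: α=-2, u≡3; β=-2, v≡1 (mod 5); (3|5)=-1, (1|5)=+1; sign (−1)^0·-1^-2·+1^-2 = +1.
(a,b)_11: α=2, u≡1; β=3, v≡6 (mod 11); (1|11)=+1, (6|11)=-1; sign (−1)^0·+1^3·-1^2 = +1.
(a,b)_2: α=-1, β=1; u≡7, v≡3 (mod 8); ε(u)ε(v)=1·1, αω(v)=-1·1, βω(u)=1·0; sum ≡ 0  ⇒  +1.
(a,b)_13: α=2, u≡7; β=3, v≡2 (mod 13); (7|13)=-1, (2|13)=-1; sign (−1)^0·-1^3·-1^2 = -1.
(a,b)_3: α=6, u≡1; β=9, v≡1 (mod 3); (1|3)=+1, (1|3)=+1; sign (−1)^0·+1^9·+1^6 = +1.
Ram(-2, 6006) = {7, 13}; no ℚ_7-point on the conic.

[7, 13]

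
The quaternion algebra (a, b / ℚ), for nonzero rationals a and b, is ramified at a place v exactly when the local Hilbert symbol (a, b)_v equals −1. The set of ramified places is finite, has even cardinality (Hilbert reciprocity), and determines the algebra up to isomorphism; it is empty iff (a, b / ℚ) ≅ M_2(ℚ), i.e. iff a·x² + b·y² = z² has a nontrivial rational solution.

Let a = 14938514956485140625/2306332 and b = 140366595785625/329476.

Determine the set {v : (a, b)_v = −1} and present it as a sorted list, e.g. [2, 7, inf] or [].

(a, b) ≡ (56287, 17) mod (ℚ^×)²; places V = {2, 3, 5, 7, 11, 17, 41, 43, ∞}.
(a,b)_2: α=-2, β=-2; u≡7, v≡1 (mod 8); ε(u)ε(v)=1·0, αω(v)=-2·0, βω(u)=-2·0; sum ≡ 0  ⇒  +1.
(a,b)_17: α=1, u≡9; β=1, v≡16 (mod 17); (9|17)=+1, (16|17)=+1; sign (−1)^0·+1^1·+1^1 = +1.
(a,b)_3: α=12, u≡1; β=10, v≡2 (mod 3); (1|3)=+1, (2|3)=-1; sign (−1)^0·+1^10·-1^12 = +1.
(a,b)_5: α=6, u≡2; β=4, v≡2 (mod 5); (2|5)=-1, (2|5)=-1; sign (−1)^0·-1^4·-1^6 = +1.
(a,b)_43: α=3, u≡7; β=2, v≡11 (mod 43); (7|43)=-1, (11|43)=+1; sign (−1)^0·-1^2·+1^3 = +1.
(a,b)_41: α=-2, u≡30; β=-2, v≡7 (mod 41); (30|41)=-1, (7|41)=-1; sign (−1)^0·-1^-2·-1^-2 = +1.
(a,b)_11: α=3, u≡10; β=2, v≡8 (mod 11); (10|11)=-1, (8|11)=-1; sign (−1)^0·-1^2·-1^3 = -1.
(a,b)_∞: sgn(56287)=+, sgn(17)=+, so +1.
(a,b)_7: α=-3, u≡6; β=-2, v≡5 (mod 7); (6|7)=-1, (5|7)=-1; sign (−1)^0·-1^-2·-1^-3 = -1.
(56287, 17 / ℚ) ramifies at {7, 11}: a division algebra.

[7, 11]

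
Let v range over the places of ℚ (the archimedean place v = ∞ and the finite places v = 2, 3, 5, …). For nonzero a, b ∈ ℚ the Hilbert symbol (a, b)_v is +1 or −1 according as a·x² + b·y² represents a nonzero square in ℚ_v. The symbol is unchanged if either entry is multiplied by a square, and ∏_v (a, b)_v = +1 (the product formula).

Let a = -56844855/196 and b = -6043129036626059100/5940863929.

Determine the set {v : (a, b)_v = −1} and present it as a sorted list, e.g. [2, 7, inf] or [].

(a, b) ≡ (-21855, -2749359) mod (ℚ^×)²; places V = {2, 3, 5, 7, 11, 13, 17, 19, 31, 37, 47, ∞}.
(a,b)_2: α=-2, β=2; u≡1, v≡1 (mod 8); ε(u)ε(v)=0·0, αω(v)=-2·0, βω(u)=2·0; sum ≡ 0  ⇒  +1.
(a,b)_13: α=0, u≡11; β=-2, v≡5 (mod 13); (11|13)=-1, (5|13)=-1; sign (−1)^0·-1^-2·-1^0 = +1.
(a,b)_19: α=0, u≡8; β=2, v≡9 (mod 19); (8|19)=-1, (9|19)=+1; sign (−1)^0·-1^2·+1^0 = +1.
(a,b)_47: α=1, u≡10; β=1, v≡8 (mod 47); (10|47)=-1, (8|47)=+1; sign (−1)^1·-1^1·+1^1 = +1.
(a,b)_∞: sgn(-21855)=−, sgn(-2749359)=−, so -1.
(a,b)_31: α=1, u≡10; β=1, v≡4 (mod 31); (10|31)=+1, (4|31)=+1; sign (−1)^1·+1^1·+1^1 = -1.
(a,b)_11: α=0, u≡6; β=-4, v≡3 (mod 11); (6|11)=-1, (3|11)=+1; sign (−1)^0·-1^-4·+1^0 = +1.
(a,b)_3: α=3, u≡2; β=7, v≡2 (mod 3); (2|3)=-1, (2|3)=-1; sign (−1)^1·-1^7·-1^3 = -1.
(a,b)_37: α=0, u≡12; β=1, v≡34 (mod 37); (12|37)=+1, (34|37)=+1; sign (−1)^0·+1^1·+1^0 = +1.
(a,b)_17: α=2, u≡7; β=5, v≡6 (mod 17); (7|17)=-1, (6|17)=-1; sign (−1)^0·-1^5·-1^2 = -1.
(a,b)_5: α=1, u≡4; β=2, v≡4 (mod 5); (4|5)=+1, (4|5)=+1; sign (−1)^0·+1^2·+1^1 = +1.
(a,b)_7: α=-2, u≡6; β=-4, v≡3 (mod 7); (6|7)=-1, (3|7)=-1; sign (−1)^0·-1^-4·-1^-2 = +1.
|Ram(-21855, -2749359)| = 4, even; anisotropic at {3, 17, 31, ∞}.

[3, 17, 31, inf]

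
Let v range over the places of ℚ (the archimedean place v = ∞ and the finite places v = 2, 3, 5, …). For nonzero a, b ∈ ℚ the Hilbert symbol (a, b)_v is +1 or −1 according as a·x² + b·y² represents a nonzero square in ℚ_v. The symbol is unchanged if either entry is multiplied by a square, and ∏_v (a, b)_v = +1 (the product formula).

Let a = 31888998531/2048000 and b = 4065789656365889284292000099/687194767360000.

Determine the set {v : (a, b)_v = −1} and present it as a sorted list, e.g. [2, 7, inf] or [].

(a, b) ≡ (56695, 11339) mod (ℚ^×)²; places V = {2, 3, 5, 13, 17, 23, 29, 43, ∞}.
(a,b)_3: α=2, u≡1; β=0, v≡2 (mod 3); (1|3)=+1, (2|3)=-1; sign (−1)^0·+1^0·-1^2 = +1.
(a,b)_13: α=2, u≡7; β=8, v≡3 (mod 13); (7|13)=-1, (3|13)=+1; sign (−1)^0·-1^8·+1^2 = +1.
(a,b)_17: α=1, u≡11; β=3, v≡16 (mod 17); (11|17)=-1, (16|17)=+1; sign (−1)^0·-1^3·+1^1 = -1.
(a,b)_23: α=1, u≡12; β=3, v≡21 (mod 23); (12|23)=+1, (21|23)=-1; sign (−1)^1·+1^3·-1^1 = +1.
(a,b)_5: α=-3, u≡4; β=-4, v≡4 (mod 5); (4|5)=+1, (4|5)=+1; sign (−1)^0·+1^-4·+1^-3 = +1.
(a,b)_29: α=1, u≡3; β=3, v≡10 (mod 29); (3|29)=-1, (10|29)=-1; sign (−1)^0·-1^3·-1^1 = +1.
(a,b)_2: α=-14, β=-40; u≡7, v≡3 (mod 8); ε(u)ε(v)=1·1, αω(v)=-14·1, βω(u)=-40·0; sum ≡ 1  ⇒  -1.
(a,b)_∞: sgn(56695)=+, sgn(11339)=+, so +1.
(a,b)_43: α=2, u≡9; β=4, v≡39 (mod 43); (9|43)=+1, (39|43)=-1; sign (−1)^0·+1^4·-1^2 = +1.
|Ram(56695, 11339)| = 2, even; anisotropic at {2, 17}.

[2, 17]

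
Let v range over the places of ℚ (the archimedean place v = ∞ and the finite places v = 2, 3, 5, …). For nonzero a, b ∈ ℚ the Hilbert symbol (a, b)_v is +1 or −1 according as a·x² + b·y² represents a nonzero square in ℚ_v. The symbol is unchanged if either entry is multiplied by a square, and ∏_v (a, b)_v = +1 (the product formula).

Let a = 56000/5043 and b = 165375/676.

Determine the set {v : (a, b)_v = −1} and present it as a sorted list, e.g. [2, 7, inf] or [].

Mod squares: a ≡ 105, b ≡ 15. Check v ∈ {∞, 2, 3, 5, 7, 13, 41}.
v=∞: 105 > 0 and 15 > 0  ⇒  (a,b)_∞ = +1.
v=3: a=3^-1·(≡2), b=3^3·(≡2) mod 3; (2|3)=-1, (2|3)=-1; (−1)^{-1·3·1}·(-1)^3·(-1)^-1 = -1.
v=41: a=41^-2·(≡39), b=41^0·(≡38) mod 41; (39|41)=+1, (38|41)=-1; (−1)^{-2·0·20}·(+1)^0·(-1)^-2 = +1.
v=5: a=5^3·(≡1), b=5^3·(≡3) mod 5; (1|5)=+1, (3|5)=-1; (−1)^{3·3·2}·(+1)^3·(-1)^3 = -1.
v=2: v_2(a)=6, v_2(b)=-2; units ≡ 1, 7 (mod 8); ε·ε+αω+βω = 0·1+6·0+-2·0 ≡ 0  ⇒  (a,b)_2 = +1.
v=13: a=13^0·(≡4), b=13^-2·(≡7) mod 13; (4|13)=+1, (7|13)=-1; (−1)^{0·-2·6}·(+1)^-2·(-1)^0 = +1.
v=7: a=7^1·(≡2), b=7^2·(≡2) mod 7; (2|7)=+1, (2|7)=+1; (−1)^{1·2·3}·(+1)^2·(+1)^1 = +1.
(105, 15 / ℚ) ramifies at {3, 5}: a division algebra.

[3, 5]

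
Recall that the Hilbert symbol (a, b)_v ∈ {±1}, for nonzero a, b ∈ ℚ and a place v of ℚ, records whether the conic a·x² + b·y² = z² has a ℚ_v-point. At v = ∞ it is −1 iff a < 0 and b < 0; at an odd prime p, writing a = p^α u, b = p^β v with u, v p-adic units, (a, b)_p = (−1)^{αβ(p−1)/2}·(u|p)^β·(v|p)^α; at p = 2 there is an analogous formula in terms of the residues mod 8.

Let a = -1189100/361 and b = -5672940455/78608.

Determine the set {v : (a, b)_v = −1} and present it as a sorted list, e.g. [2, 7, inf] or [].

(a, b) ≡ (-11891, -22015) mod (ℚ^×)²; places V = {2, 5, 7, 11, 13, 17, 19, 23, 37, 47, ∞}.
(a,b)_37: α=0, u≡24; β=1, v≡33 (mod 37); (24|37)=-1, (33|37)=+1; sign (−1)^0·-1^1·+1^0 = -1.
(a,b)_11: α=1, u≡7; β=0, v≡8 (mod 11); (7|11)=-1, (8|11)=-1; sign (−1)^0·-1^0·-1^1 = -1.
(a,b)_13: α=0, u≡1; β=2, v≡6 (mod 13); (1|13)=+1, (6|13)=-1; sign (−1)^0·+1^2·-1^0 = +1.
(a,b)_2: α=2, β=-4; u≡5, v≡1 (mod 8); ε(u)ε(v)=0·0, αω(v)=2·0, βω(u)=-4·1; sum ≡ 0  ⇒  +1.
(a,b)_19: α=-2, u≡15; β=0, v≡6 (mod 19); (15|19)=-1, (6|19)=+1; sign (−1)^0·-1^0·+1^-2 = +1.
(a,b)_23: α=1, u≡6; β=2, v≡5 (mod 23); (6|23)=+1, (5|23)=-1; sign (−1)^0·+1^2·-1^1 = -1.
(a,b)_7: α=0, u≡1; β=3, v≡6 (mod 7); (1|7)=+1, (6|7)=-1; sign (−1)^0·+1^3·-1^0 = +1.
(a,b)_∞: sgn(-11891)=−, sgn(-22015)=−, so -1.
(a,b)_47: α=1, u≡26; β=0, v≡24 (mod 47); (26|47)=-1, (24|47)=+1; sign (−1)^0·-1^0·+1^1 = +1.
(a,b)_17: α=0, u≡4; β=-3, v≡12 (mod 17); (4|17)=+1, (12|17)=-1; sign (−1)^0·+1^-3·-1^0 = +1.
(a,b)_5: α=2, u≡1; β=1, v≡3 (mod 5); (1|5)=+1, (3|5)=-1; sign (−1)^0·+1^1·-1^2 = +1.
(-11891, -22015 / ℚ) ramifies at {11, 23, 37, ∞}: a division algebra.

[11, 23, 37, inf]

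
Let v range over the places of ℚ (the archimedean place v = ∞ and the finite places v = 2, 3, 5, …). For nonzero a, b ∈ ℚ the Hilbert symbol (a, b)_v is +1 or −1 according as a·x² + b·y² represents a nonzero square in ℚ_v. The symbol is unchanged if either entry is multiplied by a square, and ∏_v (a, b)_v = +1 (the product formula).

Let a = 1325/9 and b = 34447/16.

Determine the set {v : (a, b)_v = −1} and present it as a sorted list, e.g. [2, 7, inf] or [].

[19, 53]

Mod squares: a ≡ 53, b ≡ 703. Check v ∈ {∞, 2, 3, 5, 7, 19, 37, 53}.
v=5: a=5^2·(≡2), b=5^0·(≡2) mod 5; (2|5)=-1, (2|5)=-1; (−1)^{2·0·2}·(-1)^0·(-1)^2 = +1.
v=53: a=53^1·(≡44), b=53^0·(≡23) mod 53; (44|53)=+1, (23|53)=-1; (−1)^{1·0·26}·(+1)^0·(-1)^1 = -1.
v=19: a=19^0·(≡10), b=19^1·(≡10) mod 19; (10|19)=-1, (10|19)=-1; (−1)^{0·1·9}·(-1)^1·(-1)^0 = -1.
v=3: a=3^-2·(≡2), b=3^0·(≡1) mod 3; (2|3)=-1, (1|3)=+1; (−1)^{-2·0·1}·(-1)^0·(+1)^-2 = +1.
v=∞: 53 > 0 and 703 > 0  ⇒  (a,b)_∞ = +1.
v=37: a=37^0·(≡28), b=37^1·(≡5) mod 37; (28|37)=+1, (5|37)=-1; (−1)^{0·1·18}·(+1)^1·(-1)^0 = +1.
v=7: a=7^0·(≡1), b=7^2·(≡5) mod 7; (1|7)=+1, (5|7)=-1; (−1)^{0·2·3}·(+1)^2·(-1)^0 = +1.
v=2: v_2(a)=0, v_2(b)=-4; units ≡ 5, 7 (mod 8); ε·ε+αω+βω = 0·1+0·0+-4·1 ≡ 0  ⇒  (a,b)_2 = +1.
(53, 703 / ℚ) ramifies at {19, 53}: a division algebra.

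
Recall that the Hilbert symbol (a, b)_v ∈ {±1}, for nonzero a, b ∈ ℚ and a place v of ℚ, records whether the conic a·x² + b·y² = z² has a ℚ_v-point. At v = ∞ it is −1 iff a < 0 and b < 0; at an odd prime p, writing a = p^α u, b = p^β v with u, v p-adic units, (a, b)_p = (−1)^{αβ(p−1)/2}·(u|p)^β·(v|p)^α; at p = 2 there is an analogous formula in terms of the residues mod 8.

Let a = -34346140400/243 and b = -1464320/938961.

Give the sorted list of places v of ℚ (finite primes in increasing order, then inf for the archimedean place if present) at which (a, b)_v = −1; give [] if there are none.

Mod squares: a ≡ -12597, b ≡ -1430. Check v ∈ {∞, 2, 3, 5, 11, 13, 17, 19}.
v=2: v_2(a)=4, v_2(b)=11; units ≡ 3, 5 (mod 8); ε·ε+αω+βω = 1·0+4·1+11·1 ≡ 1  ⇒  (a,b)_2 = -1.
v=11: a=11^2·(≡4), b=11^1·(≡2) mod 11; (4|11)=+1, (2|11)=-1; (−1)^{2·1·5}·(+1)^1·(-1)^2 = +1.
v=5: a=5^2·(≡3), b=5^1·(≡1) mod 5; (3|5)=-1, (1|5)=+1; (−1)^{2·1·2}·(-1)^1·(+1)^2 = -1.
v=∞: -12597 < 0 and -1430 < 0  ⇒  (a,b)_∞ = -1.
v=3: a=3^-5·(≡1), b=3^-2·(≡1) mod 3; (1|3)=+1, (1|3)=+1; (−1)^{-5·-2·1}·(+1)^-2·(+1)^-5 = +1.
v=13: a=13^3·(≡6), b=13^1·(≡7) mod 13; (6|13)=-1, (7|13)=-1; (−1)^{3·1·6}·(-1)^1·(-1)^3 = +1.
v=19: a=19^1·(≡15), b=19^-2·(≡14) mod 19; (15|19)=-1, (14|19)=-1; (−1)^{1·-2·9}·(-1)^-2·(-1)^1 = -1.
v=17: a=17^1·(≡12), b=17^-2·(≡13) mod 17; (12|17)=-1, (13|17)=+1; (−1)^{1·-2·8}·(-1)^-2·(+1)^1 = +1.
(-12597, -1430 / ℚ) ramifies at {2, 5, 19, ∞}: a division algebra.

[2, 5, 19, inf]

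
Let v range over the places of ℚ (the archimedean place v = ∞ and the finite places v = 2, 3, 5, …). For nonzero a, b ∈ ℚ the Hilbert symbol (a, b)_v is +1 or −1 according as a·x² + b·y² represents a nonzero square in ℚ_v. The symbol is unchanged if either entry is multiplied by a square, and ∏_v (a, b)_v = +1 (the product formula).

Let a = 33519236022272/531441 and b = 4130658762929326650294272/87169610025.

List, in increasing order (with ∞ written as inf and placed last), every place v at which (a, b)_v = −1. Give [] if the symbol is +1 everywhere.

(a, b) ≡ (2618, 17) mod (ℚ^×)²; places V = {2, 3, 5, 7, 11, 13, 17, ∞}.
(a,b)_5: α=0, u≡2; β=-2, v≡2 (mod 5); (2|5)=-1, (2|5)=-1; sign (−1)^0·-1^-2·-1^0 = +1.
(a,b)_17: α=3, u≡16; β=5, v≡9 (mod 17); (16|17)=+1, (9|17)=+1; sign (−1)^0·+1^5·+1^3 = +1.
(a,b)_7: α=1, u≡6; β=2, v≡6 (mod 7); (6|7)=-1, (6|7)=-1; sign (−1)^0·-1^2·-1^1 = -1.
(a,b)_∞: sgn(2618)=+, sgn(17)=+, so +1.
(a,b)_3: α=-12, u≡2; β=-20, v≡2 (mod 3); (2|3)=-1, (2|3)=-1; sign (−1)^0·-1^-20·-1^-12 = +1.
(a,b)_13: α=2, u≡11; β=4, v≡12 (mod 13); (11|13)=-1, (12|13)=+1; sign (−1)^0·-1^4·+1^2 = +1.
(a,b)_2: α=19, β=34; u≡5, v≡1 (mod 8); ε(u)ε(v)=0·0, αω(v)=19·0, βω(u)=34·1; sum ≡ 0  ⇒  +1.
(a,b)_11: α=1, u≡6; β=2, v≡6 (mod 11); (6|11)=-1, (6|11)=-1; sign (−1)^0·-1^2·-1^1 = -1.
(2618, 17 / ℚ) ramifies at {7, 11}: a division algebra.

[7, 11]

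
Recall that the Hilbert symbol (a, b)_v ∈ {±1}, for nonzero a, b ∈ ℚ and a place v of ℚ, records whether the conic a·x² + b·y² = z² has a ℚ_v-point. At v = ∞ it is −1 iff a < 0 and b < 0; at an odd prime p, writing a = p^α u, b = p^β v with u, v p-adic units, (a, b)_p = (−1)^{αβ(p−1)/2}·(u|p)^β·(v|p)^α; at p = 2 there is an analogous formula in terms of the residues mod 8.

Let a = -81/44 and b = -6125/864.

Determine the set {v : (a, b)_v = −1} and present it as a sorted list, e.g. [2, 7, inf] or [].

Mod squares: a ≡ -11, b ≡ -30. Check v ∈ {∞, 2, 3, 5, 7, 11}.
v=3: a=3^4·(≡1), b=3^-3·(≡2) mod 3; (1|3)=+1, (2|3)=-1; (−1)^{4·-3·1}·(+1)^-3·(-1)^4 = +1.
v=7: a=7^0·(≡5), b=7^2·(≡5) mod 7; (5|7)=-1, (5|7)=-1; (−1)^{0·2·3}·(-1)^2·(-1)^0 = +1.
v=∞: -11 < 0 and -30 < 0  ⇒  (a,b)_∞ = -1.
v=2: v_2(a)=-2, v_2(b)=-5; units ≡ 5, 1 (mod 8); ε·ε+αω+βω = 0·0+-2·0+-5·1 ≡ 1  ⇒  (a,b)_2 = -1.
v=5: a=5^0·(≡1), b=5^3·(≡4) mod 5; (1|5)=+1, (4|5)=+1; (−1)^{0·3·2}·(+1)^3·(+1)^0 = +1.
v=11: a=11^-1·(≡10), b=11^0·(≡4) mod 11; (10|11)=-1, (4|11)=+1; (−1)^{-1·0·5}·(-1)^0·(+1)^-1 = +1.
|Ram(-11, -30)| = 2, even; anisotropic at {2, ∞}.

[2, inf]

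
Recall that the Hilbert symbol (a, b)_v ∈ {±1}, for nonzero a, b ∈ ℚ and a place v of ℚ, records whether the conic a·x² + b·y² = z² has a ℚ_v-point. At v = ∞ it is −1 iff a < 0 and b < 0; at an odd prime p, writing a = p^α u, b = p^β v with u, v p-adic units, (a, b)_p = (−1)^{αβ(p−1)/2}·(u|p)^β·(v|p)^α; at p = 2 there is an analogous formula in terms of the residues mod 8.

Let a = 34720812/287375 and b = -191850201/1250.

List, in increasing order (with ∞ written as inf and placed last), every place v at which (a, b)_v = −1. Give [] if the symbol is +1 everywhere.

[2, 5]

Mod squares: a ≡ 285, b ≡ -2. Check v ∈ {∞, 2, 3, 5, 7, 11, 19}.
v=2: v_2(a)=2, v_2(b)=-1; units ≡ 5, 7 (mod 8); ε·ε+αω+βω = 0·1+2·0+-1·1 ≡ 1  ⇒  (a,b)_2 = -1.
v=7: a=7^2·(≡5), b=7^0·(≡6) mod 7; (5|7)=-1, (6|7)=-1; (−1)^{2·0·3}·(-1)^0·(-1)^2 = +1.
v=∞: 285 > 0 and -2 < 0  ⇒  (a,b)_∞ = +1.
v=5: a=5^-3·(≡3), b=5^-4·(≡2) mod 5; (3|5)=-1, (2|5)=-1; (−1)^{-3·-4·2}·(-1)^-4·(-1)^-3 = -1.
v=3: a=3^11·(≡2), b=3^12·(≡1) mod 3; (2|3)=-1, (1|3)=+1; (−1)^{11·12·1}·(-1)^12·(+1)^11 = +1.
v=19: a=19^-1·(≡3), b=19^2·(≡17) mod 19; (3|19)=-1, (17|19)=+1; (−1)^{-1·2·9}·(-1)^2·(+1)^-1 = +1.
v=11: a=11^-2·(≡6), b=11^0·(≡1) mod 11; (6|11)=-1, (1|11)=+1; (−1)^{-2·0·5}·(-1)^0·(+1)^-2 = +1.
(285, -2 / ℚ) ramifies at {2, 5}: a division algebra.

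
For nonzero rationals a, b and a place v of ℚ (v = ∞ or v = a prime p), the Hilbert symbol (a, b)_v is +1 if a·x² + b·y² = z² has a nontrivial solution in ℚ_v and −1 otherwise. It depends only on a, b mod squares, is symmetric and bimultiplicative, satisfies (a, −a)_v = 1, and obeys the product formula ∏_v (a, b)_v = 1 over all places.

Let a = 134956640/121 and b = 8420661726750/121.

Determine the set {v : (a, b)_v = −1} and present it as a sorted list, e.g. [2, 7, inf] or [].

Mod squares: a ≡ 49910, b ≡ 24605630. Check v ∈ {∞, 2, 3, 5, 7, 11, 13, 17, 23, 29, 31}.
v=13: a=13^2·(≡12), b=13^2·(≡12) mod 13; (12|13)=+1, (12|13)=+1; (−1)^{2·2·6}·(+1)^2·(+1)^2 = +1.
v=11: a=11^-2·(≡5), b=11^-2·(≡9) mod 11; (5|11)=+1, (9|11)=+1; (−1)^{-2·-2·5}·(+1)^-2·(+1)^-2 = +1.
v=5: a=5^1·(≡3), b=5^3·(≡4) mod 5; (3|5)=-1, (4|5)=+1; (−1)^{1·3·2}·(-1)^3·(+1)^1 = -1.
v=31: a=31^1·(≡15), b=31^1·(≡30) mod 31; (15|31)=-1, (30|31)=-1; (−1)^{1·1·15}·(-1)^1·(-1)^1 = -1.
v=17: a=17^0·(≡16), b=17^1·(≡7) mod 17; (16|17)=+1, (7|17)=-1; (−1)^{0·1·8}·(+1)^1·(-1)^0 = +1.
v=∞: 49910 > 0 and 24605630 > 0  ⇒  (a,b)_∞ = +1.
v=2: v_2(a)=5, v_2(b)=1; units ≡ 3, 7 (mod 8); ε·ε+αω+βω = 1·1+5·0+1·1 ≡ 0  ⇒  (a,b)_2 = +1.
v=29: a=29^0·(≡13), b=29^1·(≡27) mod 29; (13|29)=+1, (27|29)=-1; (−1)^{0·1·14}·(+1)^1·(-1)^0 = +1.
v=3: a=3^0·(≡2), b=3^4·(≡2) mod 3; (2|3)=-1, (2|3)=-1; (−1)^{0·4·1}·(-1)^4·(-1)^0 = +1.
v=7: a=7^1·(≡4), b=7^1·(≡5) mod 7; (4|7)=+1, (5|7)=-1; (−1)^{1·1·3}·(+1)^1·(-1)^1 = +1.
v=23: a=23^1·(≡2), b=23^1·(≡7) mod 23; (2|23)=+1, (7|23)=-1; (−1)^{1·1·11}·(+1)^1·(-1)^1 = +1.
|Ram(49910, 24605630)| = 2, even; anisotropic at {5, 31}.

[5, 31]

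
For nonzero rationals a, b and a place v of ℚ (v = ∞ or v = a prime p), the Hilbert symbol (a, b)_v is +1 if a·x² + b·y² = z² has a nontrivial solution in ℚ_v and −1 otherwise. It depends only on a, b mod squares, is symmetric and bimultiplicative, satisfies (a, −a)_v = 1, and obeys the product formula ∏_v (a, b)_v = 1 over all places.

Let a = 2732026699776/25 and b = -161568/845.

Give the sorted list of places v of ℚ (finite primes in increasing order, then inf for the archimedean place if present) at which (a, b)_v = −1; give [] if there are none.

[2, 11]

Mod squares: a ≡ 66, b ≡ -5610. Check v ∈ {∞, 2, 3, 5, 11, 13, 17}.
v=11: a=11^3·(≡6), b=11^1·(≡7) mod 11; (6|11)=-1, (7|11)=-1; (−1)^{3·1·5}·(-1)^1·(-1)^3 = -1.
v=2: v_2(a)=13, v_2(b)=5; units ≡ 1, 3 (mod 8); ε·ε+αω+βω = 0·1+13·1+5·0 ≡ 1  ⇒  (a,b)_2 = -1.
v=∞: 66 > 0 and -5610 < 0  ⇒  (a,b)_∞ = +1.
v=13: a=13^0·(≡3), b=13^-2·(≡7) mod 13; (3|13)=+1, (7|13)=-1; (−1)^{0·-2·6}·(+1)^-2·(-1)^0 = +1.
v=5: a=5^-2·(≡1), b=5^-1·(≡3) mod 5; (1|5)=+1, (3|5)=-1; (−1)^{-2·-1·2}·(+1)^-1·(-1)^-2 = +1.
v=17: a=17^4·(≡9), b=17^1·(≡7) mod 17; (9|17)=+1, (7|17)=-1; (−1)^{4·1·8}·(+1)^1·(-1)^4 = +1.
v=3: a=3^1·(≡1), b=3^3·(≡2) mod 3; (1|3)=+1, (2|3)=-1; (−1)^{1·3·1}·(+1)^3·(-1)^1 = +1.
Ram(66, -5610) = {2, 11}; no ℚ_2-point on the conic.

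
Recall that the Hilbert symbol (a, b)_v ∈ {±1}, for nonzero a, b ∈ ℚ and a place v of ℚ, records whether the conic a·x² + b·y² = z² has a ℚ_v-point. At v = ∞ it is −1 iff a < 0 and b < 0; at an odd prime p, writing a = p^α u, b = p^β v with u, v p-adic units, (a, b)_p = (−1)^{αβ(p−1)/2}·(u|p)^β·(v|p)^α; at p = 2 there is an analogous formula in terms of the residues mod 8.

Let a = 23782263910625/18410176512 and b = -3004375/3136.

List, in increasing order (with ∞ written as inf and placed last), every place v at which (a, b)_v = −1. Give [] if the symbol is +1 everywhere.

Mod squares: a ≡ 221, b ≡ -4807. Check v ∈ {∞, 2, 3, 5, 7, 11, 13, 17, 19, 23}.
v=13: a=13^-1·(≡10), b=13^0·(≡1) mod 13; (10|13)=+1, (1|13)=+1; (−1)^{-1·0·6}·(+1)^0·(+1)^-1 = +1.
v=2: v_2(a)=-16, v_2(b)=-6; units ≡ 5, 1 (mod 8); ε·ε+αω+βω = 0·0+-16·0+-6·1 ≡ 0  ⇒  (a,b)_2 = +1.
v=17: a=17^3·(≡4), b=17^0·(≡15) mod 17; (4|17)=+1, (15|17)=+1; (−1)^{3·0·8}·(+1)^0·(+1)^3 = +1.
v=19: a=19^0·(≡8), b=19^1·(≡12) mod 19; (8|19)=-1, (12|19)=-1; (−1)^{0·1·9}·(-1)^1·(-1)^0 = -1.
v=11: a=11^4·(≡4), b=11^1·(≡5) mod 11; (4|11)=+1, (5|11)=+1; (−1)^{4·1·5}·(+1)^1·(+1)^4 = +1.
v=23: a=23^2·(≡15), b=23^1·(≡22) mod 23; (15|23)=-1, (22|23)=-1; (−1)^{2·1·11}·(-1)^1·(-1)^2 = -1.
v=∞: 221 > 0 and -4807 < 0  ⇒  (a,b)_∞ = +1.
v=5: a=5^4·(≡1), b=5^4·(≡3) mod 5; (1|5)=+1, (3|5)=-1; (−1)^{4·4·2}·(+1)^4·(-1)^4 = +1.
v=3: a=3^-2·(≡2), b=3^0·(≡2) mod 3; (2|3)=-1, (2|3)=-1; (−1)^{-2·0·1}·(-1)^0·(-1)^-2 = +1.
v=7: a=7^-4·(≡1), b=7^-2·(≡4) mod 7; (1|7)=+1, (4|7)=+1; (−1)^{-4·-2·3}·(+1)^-2·(+1)^-4 = +1.
(221, -4807 / ℚ) ramifies at {19, 23}: a division algebra.

[19, 23]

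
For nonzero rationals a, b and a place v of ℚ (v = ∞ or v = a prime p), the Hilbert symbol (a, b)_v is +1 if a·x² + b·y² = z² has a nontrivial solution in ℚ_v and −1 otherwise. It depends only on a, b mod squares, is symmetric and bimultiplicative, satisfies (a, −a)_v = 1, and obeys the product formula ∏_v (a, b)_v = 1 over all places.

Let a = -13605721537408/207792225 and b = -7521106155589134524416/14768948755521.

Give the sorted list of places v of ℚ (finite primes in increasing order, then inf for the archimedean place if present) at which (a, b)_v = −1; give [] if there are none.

[7, inf]

(a, b) ≡ (-238, -58786) mod (ℚ^×)²; places V = {2, 3, 5, 7, 11, 13, 17, 19, 31, 43, ∞}.
(a,b)_13: α=2, u≡4; β=3, v≡8 (mod 13); (4|13)=+1, (8|13)=-1; sign (−1)^0·+1^3·-1^2 = +1.
(a,b)_11: α=4, u≡3; β=6, v≡4 (mod 11); (3|11)=+1, (4|11)=+1; sign (−1)^0·+1^6·+1^4 = +1.
(a,b)_7: α=1, u≡4; β=1, v≡1 (mod 7); (4|7)=+1, (1|7)=+1; sign (−1)^1·+1^1·+1^1 = -1.
(a,b)_3: α=-2, u≡2; β=-2, v≡2 (mod 3); (2|3)=-1, (2|3)=-1; sign (−1)^0·-1^-2·-1^-2 = +1.
(a,b)_2: α=7, β=13; u≡1, v≡7 (mod 8); ε(u)ε(v)=0·1, αω(v)=7·0, βω(u)=13·0; sum ≡ 0  ⇒  +1.
(a,b)_31: α=-4, u≡7; β=-6, v≡29 (mod 31); (7|31)=+1, (29|31)=-1; sign (−1)^0·+1^-6·-1^-4 = +1.
(a,b)_19: α=2, u≡9; β=3, v≡12 (mod 19); (9|19)=+1, (12|19)=-1; sign (−1)^0·+1^3·-1^2 = +1.
(a,b)_43: α=0, u≡34; β=-2, v≡35 (mod 43); (34|43)=-1, (35|43)=+1; sign (−1)^0·-1^-2·+1^0 = +1.
(a,b)_∞: sgn(-238)=−, sgn(-58786)=−, so -1.
(a,b)_5: α=-2, u≡3; β=0, v≡4 (mod 5); (3|5)=-1, (4|5)=+1; sign (−1)^0·-1^0·+1^-2 = +1.
(a,b)_17: α=1, u≡5; β=3, v≡12 (mod 17); (5|17)=-1, (12|17)=-1; sign (−1)^0·-1^3·-1^1 = +1.
|Ram(-238, -58786)| = 2, even; anisotropic at {7, ∞}.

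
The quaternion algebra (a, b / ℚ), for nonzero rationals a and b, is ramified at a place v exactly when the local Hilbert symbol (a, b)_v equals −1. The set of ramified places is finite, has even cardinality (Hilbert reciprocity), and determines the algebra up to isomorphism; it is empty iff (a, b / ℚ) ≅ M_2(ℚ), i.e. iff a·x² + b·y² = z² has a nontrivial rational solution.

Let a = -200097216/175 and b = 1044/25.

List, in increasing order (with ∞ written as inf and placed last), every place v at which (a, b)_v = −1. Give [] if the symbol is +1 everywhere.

(a, b) ≡ (-2233, 29) mod (ℚ^×)²; places V = {2, 3, 5, 7, 11, 29, ∞}.
(a,b)_2: α=6, β=2; u≡7, v≡5 (mod 8); ε(u)ε(v)=1·0, αω(v)=6·1, βω(u)=2·0; sum ≡ 0  ⇒  +1.
(a,b)_11: α=3, u≡10; β=0, v≡7 (mod 11); (10|11)=-1, (7|11)=-1; sign (−1)^0·-1^0·-1^3 = -1.
(a,b)_7: α=-1, u≡6; β=0, v≡2 (mod 7); (6|7)=-1, (2|7)=+1; sign (−1)^0·-1^0·+1^-1 = +1.
(a,b)_∞: sgn(-2233)=−, sgn(29)=+, so +1.
(a,b)_29: α=1, u≡8; β=1, v≡20 (mod 29); (8|29)=-1, (20|29)=+1; sign (−1)^0·-1^1·+1^1 = -1.
(a,b)_5: α=-2, u≡2; β=-2, v≡4 (mod 5); (2|5)=-1, (4|5)=+1; sign (−1)^0·-1^-2·+1^-2 = +1.
(a,b)_3: α=4, u≡2; β=2, v≡2 (mod 3); (2|3)=-1, (2|3)=-1; sign (−1)^0·-1^2·-1^4 = +1.
Ram(-2233, 29) = {11, 29}; no ℚ_11-point on the conic.

[11, 29]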